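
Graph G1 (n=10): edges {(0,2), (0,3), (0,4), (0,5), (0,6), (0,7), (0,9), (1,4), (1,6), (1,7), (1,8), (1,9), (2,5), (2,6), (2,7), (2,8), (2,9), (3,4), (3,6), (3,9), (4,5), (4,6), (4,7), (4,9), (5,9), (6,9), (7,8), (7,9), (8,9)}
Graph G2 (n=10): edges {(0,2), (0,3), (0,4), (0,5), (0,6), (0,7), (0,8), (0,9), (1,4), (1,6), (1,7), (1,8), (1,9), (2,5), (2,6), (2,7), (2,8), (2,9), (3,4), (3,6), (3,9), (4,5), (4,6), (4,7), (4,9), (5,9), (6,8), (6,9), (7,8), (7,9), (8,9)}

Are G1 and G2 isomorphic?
No, not isomorphic

The graphs are NOT isomorphic.

Counting edges: G1 has 29 edge(s); G2 has 31 edge(s).
Edge count is an isomorphism invariant (a bijection on vertices induces a bijection on edges), so differing edge counts rule out isomorphism.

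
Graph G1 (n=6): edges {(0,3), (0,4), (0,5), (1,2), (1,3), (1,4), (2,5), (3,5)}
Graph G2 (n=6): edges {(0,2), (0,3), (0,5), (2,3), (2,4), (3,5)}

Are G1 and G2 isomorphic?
No, not isomorphic

The graphs are NOT isomorphic.

Degrees in G1: deg(0)=3, deg(1)=3, deg(2)=2, deg(3)=3, deg(4)=2, deg(5)=3.
Sorted degree sequence of G1: [3, 3, 3, 3, 2, 2].
Degrees in G2: deg(0)=3, deg(1)=0, deg(2)=3, deg(3)=3, deg(4)=1, deg(5)=2.
Sorted degree sequence of G2: [3, 3, 3, 2, 1, 0].
The (sorted) degree sequence is an isomorphism invariant, so since G1 and G2 have different degree sequences they cannot be isomorphic.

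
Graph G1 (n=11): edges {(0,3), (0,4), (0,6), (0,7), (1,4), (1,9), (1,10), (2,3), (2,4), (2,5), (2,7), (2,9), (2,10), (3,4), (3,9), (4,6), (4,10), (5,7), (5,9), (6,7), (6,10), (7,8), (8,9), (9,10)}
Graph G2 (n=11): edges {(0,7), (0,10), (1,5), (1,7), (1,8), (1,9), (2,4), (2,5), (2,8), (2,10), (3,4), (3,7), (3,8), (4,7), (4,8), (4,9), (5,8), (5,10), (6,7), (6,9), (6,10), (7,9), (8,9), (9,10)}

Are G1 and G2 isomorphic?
Yes, isomorphic

The graphs are isomorphic.
One valid mapping φ: V(G1) → V(G2): 0→5, 1→3, 2→9, 3→1, 4→8, 5→6, 6→2, 7→10, 8→0, 9→7, 10→4

Verify φ preserves adjacency — for each edge of G1, its image is an edge of G2:
  (0,3) → (φ(0),φ(3)) = (1,5) ∈ E(G2) ✓
  (0,4) → (φ(0),φ(4)) = (5,8) ∈ E(G2) ✓
  (0,6) → (φ(0),φ(6)) = (2,5) ∈ E(G2) ✓
  (0,7) → (φ(0),φ(7)) = (5,10) ∈ E(G2) ✓
  (1,4) → (φ(1),φ(4)) = (3,8) ∈ E(G2) ✓
  (1,9) → (φ(1),φ(9)) = (3,7) ∈ E(G2) ✓
  (1,10) → (φ(1),φ(10)) = (3,4) ∈ E(G2) ✓
  (2,3) → (φ(2),φ(3)) = (1,9) ∈ E(G2) ✓
  (2,4) → (φ(2),φ(4)) = (8,9) ∈ E(G2) ✓
  (2,5) → (φ(2),φ(5)) = (6,9) ∈ E(G2) ✓
  (2,7) → (φ(2),φ(7)) = (9,10) ∈ E(G2) ✓
  (2,9) → (φ(2),φ(9)) = (7,9) ∈ E(G2) ✓
  (2,10) → (φ(2),φ(10)) = (4,9) ∈ E(G2) ✓
  (3,4) → (φ(3),φ(4)) = (1,8) ∈ E(G2) ✓
  (3,9) → (φ(3),φ(9)) = (1,7) ∈ E(G2) ✓
  (4,6) → (φ(4),φ(6)) = (2,8) ∈ E(G2) ✓
  (4,10) → (φ(4),φ(10)) = (4,8) ∈ E(G2) ✓
  (5,7) → (φ(5),φ(7)) = (6,10) ∈ E(G2) ✓
  (5,9) → (φ(5),φ(9)) = (6,7) ∈ E(G2) ✓
  (6,7) → (φ(6),φ(7)) = (2,10) ∈ E(G2) ✓
  (6,10) → (φ(6),φ(10)) = (2,4) ∈ E(G2) ✓
  (7,8) → (φ(7),φ(8)) = (0,10) ∈ E(G2) ✓
  (8,9) → (φ(8),φ(9)) = (0,7) ∈ E(G2) ✓
  (9,10) → (φ(9),φ(10)) = (4,7) ∈ E(G2) ✓
All 24 edges of G1 map to edges of G2, and |E(G1)| = |E(G2)| = 24, so φ is a bijection on edges as well as vertices. Hence G1 ≅ G2.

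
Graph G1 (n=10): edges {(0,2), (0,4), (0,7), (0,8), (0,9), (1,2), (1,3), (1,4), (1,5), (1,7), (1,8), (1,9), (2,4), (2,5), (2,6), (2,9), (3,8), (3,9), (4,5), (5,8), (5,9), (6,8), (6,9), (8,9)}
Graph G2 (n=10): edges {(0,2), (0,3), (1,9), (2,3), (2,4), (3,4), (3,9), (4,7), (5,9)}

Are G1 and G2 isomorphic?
No, not isomorphic

The graphs are NOT isomorphic.

Counting triangles (3-cliques): G1 has 18, G2 has 2.
Triangle count is an isomorphism invariant, so differing triangle counts rule out isomorphism.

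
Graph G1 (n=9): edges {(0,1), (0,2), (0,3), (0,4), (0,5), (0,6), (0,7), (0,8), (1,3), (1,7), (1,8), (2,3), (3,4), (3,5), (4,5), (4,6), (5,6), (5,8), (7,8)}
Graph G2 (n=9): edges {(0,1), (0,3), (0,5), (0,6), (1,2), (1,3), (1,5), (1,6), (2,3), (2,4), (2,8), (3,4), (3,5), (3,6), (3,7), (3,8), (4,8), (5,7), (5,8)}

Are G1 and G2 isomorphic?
Yes, isomorphic

The graphs are isomorphic.
One valid mapping φ: V(G1) → V(G2): 0→3, 1→8, 2→7, 3→5, 4→0, 5→1, 6→6, 7→4, 8→2

Verify φ preserves adjacency — for each edge of G1, its image is an edge of G2:
  (0,1) → (φ(0),φ(1)) = (3,8) ∈ E(G2) ✓
  (0,2) → (φ(0),φ(2)) = (3,7) ∈ E(G2) ✓
  (0,3) → (φ(0),φ(3)) = (3,5) ∈ E(G2) ✓
  (0,4) → (φ(0),φ(4)) = (0,3) ∈ E(G2) ✓
  (0,5) → (φ(0),φ(5)) = (1,3) ∈ E(G2) ✓
  (0,6) → (φ(0),φ(6)) = (3,6) ∈ E(G2) ✓
  (0,7) → (φ(0),φ(7)) = (3,4) ∈ E(G2) ✓
  (0,8) → (φ(0),φ(8)) = (2,3) ∈ E(G2) ✓
  (1,3) → (φ(1),φ(3)) = (5,8) ∈ E(G2) ✓
  (1,7) → (φ(1),φ(7)) = (4,8) ∈ E(G2) ✓
  (1,8) → (φ(1),φ(8)) = (2,8) ∈ E(G2) ✓
  (2,3) → (φ(2),φ(3)) = (5,7) ∈ E(G2) ✓
  (3,4) → (φ(3),φ(4)) = (0,5) ∈ E(G2) ✓
  (3,5) → (φ(3),φ(5)) = (1,5) ∈ E(G2) ✓
  (4,5) → (φ(4),φ(5)) = (0,1) ∈ E(G2) ✓
  (4,6) → (φ(4),φ(6)) = (0,6) ∈ E(G2) ✓
  (5,6) → (φ(5),φ(6)) = (1,6) ∈ E(G2) ✓
  (5,8) → (φ(5),φ(8)) = (1,2) ∈ E(G2) ✓
  (7,8) → (φ(7),φ(8)) = (2,4) ∈ E(G2) ✓
All 19 edges of G1 map to edges of G2, and |E(G1)| = |E(G2)| = 19, so φ is a bijection on edges as well as vertices. Hence G1 ≅ G2.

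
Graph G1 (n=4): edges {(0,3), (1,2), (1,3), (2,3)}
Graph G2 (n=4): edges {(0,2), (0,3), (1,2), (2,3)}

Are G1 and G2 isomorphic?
Yes, isomorphic

The graphs are isomorphic.
One valid mapping φ: V(G1) → V(G2): 0→1, 1→0, 2→3, 3→2

Verify φ preserves adjacency — for each edge of G1, its image is an edge of G2:
  (0,3) → (φ(0),φ(3)) = (1,2) ∈ E(G2) ✓
  (1,2) → (φ(1),φ(2)) = (0,3) ∈ E(G2) ✓
  (1,3) → (φ(1),φ(3)) = (0,2) ∈ E(G2) ✓
  (2,3) → (φ(2),φ(3)) = (2,3) ∈ E(G2) ✓
All 4 edges of G1 map to edges of G2, and |E(G1)| = |E(G2)| = 4, so φ is a bijection on edges as well as vertices. Hence G1 ≅ G2.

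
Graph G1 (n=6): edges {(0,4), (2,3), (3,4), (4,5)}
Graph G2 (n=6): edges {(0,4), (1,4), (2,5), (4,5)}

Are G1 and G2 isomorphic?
Yes, isomorphic

The graphs are isomorphic.
One valid mapping φ: V(G1) → V(G2): 0→0, 1→3, 2→2, 3→5, 4→4, 5→1

Verify φ preserves adjacency — for each edge of G1, its image is an edge of G2:
  (0,4) → (φ(0),φ(4)) = (0,4) ∈ E(G2) ✓
  (2,3) → (φ(2),φ(3)) = (2,5) ∈ E(G2) ✓
  (3,4) → (φ(3),φ(4)) = (4,5) ∈ E(G2) ✓
  (4,5) → (φ(4),φ(5)) = (1,4) ∈ E(G2) ✓
All 4 edges of G1 map to edges of G2, and |E(G1)| = |E(G2)| = 4, so φ is a bijection on edges as well as vertices. Hence G1 ≅ G2.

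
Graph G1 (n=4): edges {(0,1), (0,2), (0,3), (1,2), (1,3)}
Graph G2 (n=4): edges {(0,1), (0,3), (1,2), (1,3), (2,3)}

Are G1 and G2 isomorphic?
Yes, isomorphic

The graphs are isomorphic.
One valid mapping φ: V(G1) → V(G2): 0→3, 1→1, 2→2, 3→0

Verify φ preserves adjacency — for each edge of G1, its image is an edge of G2:
  (0,1) → (φ(0),φ(1)) = (1,3) ∈ E(G2) ✓
  (0,2) → (φ(0),φ(2)) = (2,3) ∈ E(G2) ✓
  (0,3) → (φ(0),φ(3)) = (0,3) ∈ E(G2) ✓
  (1,2) → (φ(1),φ(2)) = (1,2) ∈ E(G2) ✓
  (1,3) → (φ(1),φ(3)) = (0,1) ∈ E(G2) ✓
All 5 edges of G1 map to edges of G2, and |E(G1)| = |E(G2)| = 5, so φ is a bijection on edges as well as vertices. Hence G1 ≅ G2.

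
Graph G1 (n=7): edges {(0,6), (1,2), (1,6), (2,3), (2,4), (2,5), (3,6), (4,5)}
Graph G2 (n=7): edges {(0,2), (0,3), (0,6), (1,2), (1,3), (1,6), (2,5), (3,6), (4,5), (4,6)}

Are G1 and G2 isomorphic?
No, not isomorphic

The graphs are NOT isomorphic.

Degrees in G1: deg(0)=1, deg(1)=2, deg(2)=4, deg(3)=2, deg(4)=2, deg(5)=2, deg(6)=3.
Sorted degree sequence of G1: [4, 3, 2, 2, 2, 2, 1].
Degrees in G2: deg(0)=3, deg(1)=3, deg(2)=3, deg(3)=3, deg(4)=2, deg(5)=2, deg(6)=4.
Sorted degree sequence of G2: [4, 3, 3, 3, 3, 2, 2].
The (sorted) degree sequence is an isomorphism invariant, so since G1 and G2 have different degree sequences they cannot be isomorphic.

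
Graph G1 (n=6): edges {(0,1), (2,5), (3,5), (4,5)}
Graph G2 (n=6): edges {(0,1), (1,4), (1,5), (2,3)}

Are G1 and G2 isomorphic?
Yes, isomorphic

The graphs are isomorphic.
One valid mapping φ: V(G1) → V(G2): 0→2, 1→3, 2→5, 3→4, 4→0, 5→1

Verify φ preserves adjacency — for each edge of G1, its image is an edge of G2:
  (0,1) → (φ(0),φ(1)) = (2,3) ∈ E(G2) ✓
  (2,5) → (φ(2),φ(5)) = (1,5) ∈ E(G2) ✓
  (3,5) → (φ(3),φ(5)) = (1,4) ∈ E(G2) ✓
  (4,5) → (φ(4),φ(5)) = (0,1) ∈ E(G2) ✓
All 4 edges of G1 map to edges of G2, and |E(G1)| = |E(G2)| = 4, so φ is a bijection on edges as well as vertices. Hence G1 ≅ G2.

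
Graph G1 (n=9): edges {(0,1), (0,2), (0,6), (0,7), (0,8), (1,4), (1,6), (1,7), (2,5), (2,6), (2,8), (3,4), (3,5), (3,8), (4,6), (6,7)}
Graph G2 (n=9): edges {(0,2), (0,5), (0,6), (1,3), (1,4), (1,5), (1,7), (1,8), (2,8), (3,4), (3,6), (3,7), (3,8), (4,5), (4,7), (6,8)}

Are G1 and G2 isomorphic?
Yes, isomorphic

The graphs are isomorphic.
One valid mapping φ: V(G1) → V(G2): 0→3, 1→4, 2→8, 3→0, 4→5, 5→2, 6→1, 7→7, 8→6

Verify φ preserves adjacency — for each edge of G1, its image is an edge of G2:
  (0,1) → (φ(0),φ(1)) = (3,4) ∈ E(G2) ✓
  (0,2) → (φ(0),φ(2)) = (3,8) ∈ E(G2) ✓
  (0,6) → (φ(0),φ(6)) = (1,3) ∈ E(G2) ✓
  (0,7) → (φ(0),φ(7)) = (3,7) ∈ E(G2) ✓
  (0,8) → (φ(0),φ(8)) = (3,6) ∈ E(G2) ✓
  (1,4) → (φ(1),φ(4)) = (4,5) ∈ E(G2) ✓
  (1,6) → (φ(1),φ(6)) = (1,4) ∈ E(G2) ✓
  (1,7) → (φ(1),φ(7)) = (4,7) ∈ E(G2) ✓
  (2,5) → (φ(2),φ(5)) = (2,8) ∈ E(G2) ✓
  (2,6) → (φ(2),φ(6)) = (1,8) ∈ E(G2) ✓
  (2,8) → (φ(2),φ(8)) = (6,8) ∈ E(G2) ✓
  (3,4) → (φ(3),φ(4)) = (0,5) ∈ E(G2) ✓
  (3,5) → (φ(3),φ(5)) = (0,2) ∈ E(G2) ✓
  (3,8) → (φ(3),φ(8)) = (0,6) ∈ E(G2) ✓
  (4,6) → (φ(4),φ(6)) = (1,5) ∈ E(G2) ✓
  (6,7) → (φ(6),φ(7)) = (1,7) ∈ E(G2) ✓
All 16 edges of G1 map to edges of G2, and |E(G1)| = |E(G2)| = 16, so φ is a bijection on edges as well as vertices. Hence G1 ≅ G2.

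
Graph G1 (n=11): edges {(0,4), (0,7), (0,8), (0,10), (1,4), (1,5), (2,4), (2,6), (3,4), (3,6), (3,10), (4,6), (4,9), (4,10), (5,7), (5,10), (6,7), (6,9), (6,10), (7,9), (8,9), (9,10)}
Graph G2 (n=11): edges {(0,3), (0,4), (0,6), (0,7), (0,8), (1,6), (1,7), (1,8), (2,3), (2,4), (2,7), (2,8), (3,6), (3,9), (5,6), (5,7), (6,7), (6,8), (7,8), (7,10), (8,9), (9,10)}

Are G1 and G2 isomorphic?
Yes, isomorphic

The graphs are isomorphic.
One valid mapping φ: V(G1) → V(G2): 0→2, 1→10, 2→5, 3→1, 4→7, 5→9, 6→6, 7→3, 8→4, 9→0, 10→8

Verify φ preserves adjacency — for each edge of G1, its image is an edge of G2:
  (0,4) → (φ(0),φ(4)) = (2,7) ∈ E(G2) ✓
  (0,7) → (φ(0),φ(7)) = (2,3) ∈ E(G2) ✓
  (0,8) → (φ(0),φ(8)) = (2,4) ∈ E(G2) ✓
  (0,10) → (φ(0),φ(10)) = (2,8) ∈ E(G2) ✓
  (1,4) → (φ(1),φ(4)) = (7,10) ∈ E(G2) ✓
  (1,5) → (φ(1),φ(5)) = (9,10) ∈ E(G2) ✓
  (2,4) → (φ(2),φ(4)) = (5,7) ∈ E(G2) ✓
  (2,6) → (φ(2),φ(6)) = (5,6) ∈ E(G2) ✓
  (3,4) → (φ(3),φ(4)) = (1,7) ∈ E(G2) ✓
  (3,6) → (φ(3),φ(6)) = (1,6) ∈ E(G2) ✓
  (3,10) → (φ(3),φ(10)) = (1,8) ∈ E(G2) ✓
  (4,6) → (φ(4),φ(6)) = (6,7) ∈ E(G2) ✓
  (4,9) → (φ(4),φ(9)) = (0,7) ∈ E(G2) ✓
  (4,10) → (φ(4),φ(10)) = (7,8) ∈ E(G2) ✓
  (5,7) → (φ(5),φ(7)) = (3,9) ∈ E(G2) ✓
  (5,10) → (φ(5),φ(10)) = (8,9) ∈ E(G2) ✓
  (6,7) → (φ(6),φ(7)) = (3,6) ∈ E(G2) ✓
  (6,9) → (φ(6),φ(9)) = (0,6) ∈ E(G2) ✓
  (6,10) → (φ(6),φ(10)) = (6,8) ∈ E(G2) ✓
  (7,9) → (φ(7),φ(9)) = (0,3) ∈ E(G2) ✓
  (8,9) → (φ(8),φ(9)) = (0,4) ∈ E(G2) ✓
  (9,10) → (φ(9),φ(10)) = (0,8) ∈ E(G2) ✓
All 22 edges of G1 map to edges of G2, and |E(G1)| = |E(G2)| = 22, so φ is a bijection on edges as well as vertices. Hence G1 ≅ G2.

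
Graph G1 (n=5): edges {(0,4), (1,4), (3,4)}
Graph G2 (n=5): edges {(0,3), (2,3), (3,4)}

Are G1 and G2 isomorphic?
Yes, isomorphic

The graphs are isomorphic.
One valid mapping φ: V(G1) → V(G2): 0→0, 1→2, 2→1, 3→4, 4→3

Verify φ preserves adjacency — for each edge of G1, its image is an edge of G2:
  (0,4) → (φ(0),φ(4)) = (0,3) ∈ E(G2) ✓
  (1,4) → (φ(1),φ(4)) = (2,3) ∈ E(G2) ✓
  (3,4) → (φ(3),φ(4)) = (3,4) ∈ E(G2) ✓
All 3 edges of G1 map to edges of G2, and |E(G1)| = |E(G2)| = 3, so φ is a bijection on edges as well as vertices. Hence G1 ≅ G2.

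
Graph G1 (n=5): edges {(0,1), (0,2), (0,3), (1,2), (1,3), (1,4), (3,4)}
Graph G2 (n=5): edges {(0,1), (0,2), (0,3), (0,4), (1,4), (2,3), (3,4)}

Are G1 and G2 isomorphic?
Yes, isomorphic

The graphs are isomorphic.
One valid mapping φ: V(G1) → V(G2): 0→3, 1→0, 2→2, 3→4, 4→1

Verify φ preserves adjacency — for each edge of G1, its image is an edge of G2:
  (0,1) → (φ(0),φ(1)) = (0,3) ∈ E(G2) ✓
  (0,2) → (φ(0),φ(2)) = (2,3) ∈ E(G2) ✓
  (0,3) → (φ(0),φ(3)) = (3,4) ∈ E(G2) ✓
  (1,2) → (φ(1),φ(2)) = (0,2) ∈ E(G2) ✓
  (1,3) → (φ(1),φ(3)) = (0,4) ∈ E(G2) ✓
  (1,4) → (φ(1),φ(4)) = (0,1) ∈ E(G2) ✓
  (3,4) → (φ(3),φ(4)) = (1,4) ∈ E(G2) ✓
All 7 edges of G1 map to edges of G2, and |E(G1)| = |E(G2)| = 7, so φ is a bijection on edges as well as vertices. Hence G1 ≅ G2.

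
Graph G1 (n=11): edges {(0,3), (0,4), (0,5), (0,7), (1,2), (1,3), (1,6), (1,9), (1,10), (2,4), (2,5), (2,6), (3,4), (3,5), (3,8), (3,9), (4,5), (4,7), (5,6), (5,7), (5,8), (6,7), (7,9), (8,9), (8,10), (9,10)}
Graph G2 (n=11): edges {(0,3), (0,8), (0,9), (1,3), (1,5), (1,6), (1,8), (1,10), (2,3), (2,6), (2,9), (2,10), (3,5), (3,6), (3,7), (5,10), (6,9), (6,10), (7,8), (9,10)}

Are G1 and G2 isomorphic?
No, not isomorphic

The graphs are NOT isomorphic.

Connected components of G1: 1 component(s) with vertex sets [[0, 1, 2, 3, 4, 5, 6, 7, 8, 9, 10]], sizes [11].
Connected components of G2: 2 component(s) with vertex sets [[4], [0, 1, 2, 3, 5, 6, 7, 8, 9, 10]], sizes [1, 10].
The number of connected components (and the multiset of component sizes) is an isomorphism invariant — an isomorphism maps each component of G1 bijectively onto a component of G2. Since G1 has 1 component(s) and G2 has 2, they cannot be isomorphic.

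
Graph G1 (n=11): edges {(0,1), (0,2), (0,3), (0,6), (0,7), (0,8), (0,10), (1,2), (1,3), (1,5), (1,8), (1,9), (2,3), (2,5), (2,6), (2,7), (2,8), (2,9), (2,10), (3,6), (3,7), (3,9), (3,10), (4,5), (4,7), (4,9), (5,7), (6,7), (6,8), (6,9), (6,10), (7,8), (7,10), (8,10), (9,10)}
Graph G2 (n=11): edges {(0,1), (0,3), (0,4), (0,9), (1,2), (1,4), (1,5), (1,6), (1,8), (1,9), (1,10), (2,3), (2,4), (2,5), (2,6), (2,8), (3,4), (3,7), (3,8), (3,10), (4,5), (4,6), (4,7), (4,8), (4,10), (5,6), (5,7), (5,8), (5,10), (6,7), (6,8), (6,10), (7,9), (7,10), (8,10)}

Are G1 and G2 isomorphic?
Yes, isomorphic

The graphs are isomorphic.
One valid mapping φ: V(G1) → V(G2): 0→8, 1→3, 2→4, 3→10, 4→9, 5→0, 6→5, 7→1, 8→2, 9→7, 10→6

Verify φ preserves adjacency — for each edge of G1, its image is an edge of G2:
  (0,1) → (φ(0),φ(1)) = (3,8) ∈ E(G2) ✓
  (0,2) → (φ(0),φ(2)) = (4,8) ∈ E(G2) ✓
  (0,3) → (φ(0),φ(3)) = (8,10) ∈ E(G2) ✓
  (0,6) → (φ(0),φ(6)) = (5,8) ∈ E(G2) ✓
  (0,7) → (φ(0),φ(7)) = (1,8) ∈ E(G2) ✓
  (0,8) → (φ(0),φ(8)) = (2,8) ∈ E(G2) ✓
  (0,10) → (φ(0),φ(10)) = (6,8) ∈ E(G2) ✓
  (1,2) → (φ(1),φ(2)) = (3,4) ∈ E(G2) ✓
  (1,3) → (φ(1),φ(3)) = (3,10) ∈ E(G2) ✓
  (1,5) → (φ(1),φ(5)) = (0,3) ∈ E(G2) ✓
  (1,8) → (φ(1),φ(8)) = (2,3) ∈ E(G2) ✓
  (1,9) → (φ(1),φ(9)) = (3,7) ∈ E(G2) ✓
  (2,3) → (φ(2),φ(3)) = (4,10) ∈ E(G2) ✓
  (2,5) → (φ(2),φ(5)) = (0,4) ∈ E(G2) ✓
  (2,6) → (φ(2),φ(6)) = (4,5) ∈ E(G2) ✓
  (2,7) → (φ(2),φ(7)) = (1,4) ∈ E(G2) ✓
  (2,8) → (φ(2),φ(8)) = (2,4) ∈ E(G2) ✓
  (2,9) → (φ(2),φ(9)) = (4,7) ∈ E(G2) ✓
  (2,10) → (φ(2),φ(10)) = (4,6) ∈ E(G2) ✓
  (3,6) → (φ(3),φ(6)) = (5,10) ∈ E(G2) ✓
  (3,7) → (φ(3),φ(7)) = (1,10) ∈ E(G2) ✓
  (3,9) → (φ(3),φ(9)) = (7,10) ∈ E(G2) ✓
  (3,10) → (φ(3),φ(10)) = (6,10) ∈ E(G2) ✓
  (4,5) → (φ(4),φ(5)) = (0,9) ∈ E(G2) ✓
  (4,7) → (φ(4),φ(7)) = (1,9) ∈ E(G2) ✓
  (4,9) → (φ(4),φ(9)) = (7,9) ∈ E(G2) ✓
  (5,7) → (φ(5),φ(7)) = (0,1) ∈ E(G2) ✓
  (6,7) → (φ(6),φ(7)) = (1,5) ∈ E(G2) ✓
  (6,8) → (φ(6),φ(8)) = (2,5) ∈ E(G2) ✓
  (6,9) → (φ(6),φ(9)) = (5,7) ∈ E(G2) ✓
  (6,10) → (φ(6),φ(10)) = (5,6) ∈ E(G2) ✓
  (7,8) → (φ(7),φ(8)) = (1,2) ∈ E(G2) ✓
  (7,10) → (φ(7),φ(10)) = (1,6) ∈ E(G2) ✓
  (8,10) → (φ(8),φ(10)) = (2,6) ∈ E(G2) ✓
  (9,10) → (φ(9),φ(10)) = (6,7) ∈ E(G2) ✓
All 35 edges of G1 map to edges of G2, and |E(G1)| = |E(G2)| = 35, so φ is a bijection on edges as well as vertices. Hence G1 ≅ G2.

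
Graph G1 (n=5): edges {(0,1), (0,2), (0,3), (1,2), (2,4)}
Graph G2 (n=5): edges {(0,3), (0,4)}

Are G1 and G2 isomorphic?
No, not isomorphic

The graphs are NOT isomorphic.

Counting triangles (3-cliques): G1 has 1, G2 has 0.
Triangle count is an isomorphism invariant, so differing triangle counts rule out isomorphism.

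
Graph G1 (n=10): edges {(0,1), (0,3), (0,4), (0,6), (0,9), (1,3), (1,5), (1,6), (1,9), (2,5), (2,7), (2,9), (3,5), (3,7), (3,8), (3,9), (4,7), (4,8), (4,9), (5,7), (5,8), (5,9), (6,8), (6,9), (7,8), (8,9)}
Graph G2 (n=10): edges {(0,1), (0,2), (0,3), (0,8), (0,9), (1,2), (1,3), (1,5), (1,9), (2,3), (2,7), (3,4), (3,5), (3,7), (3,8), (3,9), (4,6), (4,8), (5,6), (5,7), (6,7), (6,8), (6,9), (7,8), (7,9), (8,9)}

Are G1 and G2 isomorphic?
Yes, isomorphic

The graphs are isomorphic.
One valid mapping φ: V(G1) → V(G2): 0→1, 1→0, 2→4, 3→9, 4→5, 5→8, 6→2, 7→6, 8→7, 9→3

Verify φ preserves adjacency — for each edge of G1, its image is an edge of G2:
  (0,1) → (φ(0),φ(1)) = (0,1) ∈ E(G2) ✓
  (0,3) → (φ(0),φ(3)) = (1,9) ∈ E(G2) ✓
  (0,4) → (φ(0),φ(4)) = (1,5) ∈ E(G2) ✓
  (0,6) → (φ(0),φ(6)) = (1,2) ∈ E(G2) ✓
  (0,9) → (φ(0),φ(9)) = (1,3) ∈ E(G2) ✓
  (1,3) → (φ(1),φ(3)) = (0,9) ∈ E(G2) ✓
  (1,5) → (φ(1),φ(5)) = (0,8) ∈ E(G2) ✓
  (1,6) → (φ(1),φ(6)) = (0,2) ∈ E(G2) ✓
  (1,9) → (φ(1),φ(9)) = (0,3) ∈ E(G2) ✓
  (2,5) → (φ(2),φ(5)) = (4,8) ∈ E(G2) ✓
  (2,7) → (φ(2),φ(7)) = (4,6) ∈ E(G2) ✓
  (2,9) → (φ(2),φ(9)) = (3,4) ∈ E(G2) ✓
  (3,5) → (φ(3),φ(5)) = (8,9) ∈ E(G2) ✓
  (3,7) → (φ(3),φ(7)) = (6,9) ∈ E(G2) ✓
  (3,8) → (φ(3),φ(8)) = (7,9) ∈ E(G2) ✓
  (3,9) → (φ(3),φ(9)) = (3,9) ∈ E(G2) ✓
  (4,7) → (φ(4),φ(7)) = (5,6) ∈ E(G2) ✓
  (4,8) → (φ(4),φ(8)) = (5,7) ∈ E(G2) ✓
  (4,9) → (φ(4),φ(9)) = (3,5) ∈ E(G2) ✓
  (5,7) → (φ(5),φ(7)) = (6,8) ∈ E(G2) ✓
  (5,8) → (φ(5),φ(8)) = (7,8) ∈ E(G2) ✓
  (5,9) → (φ(5),φ(9)) = (3,8) ∈ E(G2) ✓
  (6,8) → (φ(6),φ(8)) = (2,7) ∈ E(G2) ✓
  (6,9) → (φ(6),φ(9)) = (2,3) ∈ E(G2) ✓
  (7,8) → (φ(7),φ(8)) = (6,7) ∈ E(G2) ✓
  (8,9) → (φ(8),φ(9)) = (3,7) ∈ E(G2) ✓
All 26 edges of G1 map to edges of G2, and |E(G1)| = |E(G2)| = 26, so φ is a bijection on edges as well as vertices. Hence G1 ≅ G2.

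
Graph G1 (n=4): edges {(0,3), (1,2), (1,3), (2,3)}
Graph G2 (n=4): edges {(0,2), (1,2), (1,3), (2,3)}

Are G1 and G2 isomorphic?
Yes, isomorphic

The graphs are isomorphic.
One valid mapping φ: V(G1) → V(G2): 0→0, 1→3, 2→1, 3→2

Verify φ preserves adjacency — for each edge of G1, its image is an edge of G2:
  (0,3) → (φ(0),φ(3)) = (0,2) ∈ E(G2) ✓
  (1,2) → (φ(1),φ(2)) = (1,3) ∈ E(G2) ✓
  (1,3) → (φ(1),φ(3)) = (2,3) ∈ E(G2) ✓
  (2,3) → (φ(2),φ(3)) = (1,2) ∈ E(G2) ✓
All 4 edges of G1 map to edges of G2, and |E(G1)| = |E(G2)| = 4, so φ is a bijection on edges as well as vertices. Hence G1 ≅ G2.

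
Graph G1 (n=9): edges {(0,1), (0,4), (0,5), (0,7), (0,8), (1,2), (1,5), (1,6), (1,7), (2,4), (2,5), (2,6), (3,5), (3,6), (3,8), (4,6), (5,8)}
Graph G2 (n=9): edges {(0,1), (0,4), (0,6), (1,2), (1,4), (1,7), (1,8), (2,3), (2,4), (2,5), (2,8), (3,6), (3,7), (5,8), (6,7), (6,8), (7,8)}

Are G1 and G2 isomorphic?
Yes, isomorphic

The graphs are isomorphic.
One valid mapping φ: V(G1) → V(G2): 0→2, 1→8, 2→7, 3→0, 4→3, 5→1, 6→6, 7→5, 8→4

Verify φ preserves adjacency — for each edge of G1, its image is an edge of G2:
  (0,1) → (φ(0),φ(1)) = (2,8) ∈ E(G2) ✓
  (0,4) → (φ(0),φ(4)) = (2,3) ∈ E(G2) ✓
  (0,5) → (φ(0),φ(5)) = (1,2) ∈ E(G2) ✓
  (0,7) → (φ(0),φ(7)) = (2,5) ∈ E(G2) ✓
  (0,8) → (φ(0),φ(8)) = (2,4) ∈ E(G2) ✓
  (1,2) → (φ(1),φ(2)) = (7,8) ∈ E(G2) ✓
  (1,5) → (φ(1),φ(5)) = (1,8) ∈ E(G2) ✓
  (1,6) → (φ(1),φ(6)) = (6,8) ∈ E(G2) ✓
  (1,7) → (φ(1),φ(7)) = (5,8) ∈ E(G2) ✓
  (2,4) → (φ(2),φ(4)) = (3,7) ∈ E(G2) ✓
  (2,5) → (φ(2),φ(5)) = (1,7) ∈ E(G2) ✓
  (2,6) → (φ(2),φ(6)) = (6,7) ∈ E(G2) ✓
  (3,5) → (φ(3),φ(5)) = (0,1) ∈ E(G2) ✓
  (3,6) → (φ(3),φ(6)) = (0,6) ∈ E(G2) ✓
  (3,8) → (φ(3),φ(8)) = (0,4) ∈ E(G2) ✓
  (4,6) → (φ(4),φ(6)) = (3,6) ∈ E(G2) ✓
  (5,8) → (φ(5),φ(8)) = (1,4) ∈ E(G2) ✓
All 17 edges of G1 map to edges of G2, and |E(G1)| = |E(G2)| = 17, so φ is a bijection on edges as well as vertices. Hence G1 ≅ G2.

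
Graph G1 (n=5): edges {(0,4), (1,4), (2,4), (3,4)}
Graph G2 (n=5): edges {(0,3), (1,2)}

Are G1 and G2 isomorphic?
No, not isomorphic

The graphs are NOT isomorphic.

Degrees in G1: deg(0)=1, deg(1)=1, deg(2)=1, deg(3)=1, deg(4)=4.
Sorted degree sequence of G1: [4, 1, 1, 1, 1].
Degrees in G2: deg(0)=1, deg(1)=1, deg(2)=1, deg(3)=1, deg(4)=0.
Sorted degree sequence of G2: [1, 1, 1, 1, 0].
The (sorted) degree sequence is an isomorphism invariant, so since G1 and G2 have different degree sequences they cannot be isomorphic.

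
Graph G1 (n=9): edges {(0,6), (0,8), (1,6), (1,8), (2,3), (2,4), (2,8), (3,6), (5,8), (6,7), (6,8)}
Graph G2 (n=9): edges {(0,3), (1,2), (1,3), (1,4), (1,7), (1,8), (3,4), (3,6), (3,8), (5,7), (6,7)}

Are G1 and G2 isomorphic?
Yes, isomorphic

The graphs are isomorphic.
One valid mapping φ: V(G1) → V(G2): 0→4, 1→8, 2→7, 3→6, 4→5, 5→2, 6→3, 7→0, 8→1

Verify φ preserves adjacency — for each edge of G1, its image is an edge of G2:
  (0,6) → (φ(0),φ(6)) = (3,4) ∈ E(G2) ✓
  (0,8) → (φ(0),φ(8)) = (1,4) ∈ E(G2) ✓
  (1,6) → (φ(1),φ(6)) = (3,8) ∈ E(G2) ✓
  (1,8) → (φ(1),φ(8)) = (1,8) ∈ E(G2) ✓
  (2,3) → (φ(2),φ(3)) = (6,7) ∈ E(G2) ✓
  (2,4) → (φ(2),φ(4)) = (5,7) ∈ E(G2) ✓
  (2,8) → (φ(2),φ(8)) = (1,7) ∈ E(G2) ✓
  (3,6) → (φ(3),φ(6)) = (3,6) ∈ E(G2) ✓
  (5,8) → (φ(5),φ(8)) = (1,2) ∈ E(G2) ✓
  (6,7) → (φ(6),φ(7)) = (0,3) ∈ E(G2) ✓
  (6,8) → (φ(6),φ(8)) = (1,3) ∈ E(G2) ✓
All 11 edges of G1 map to edges of G2, and |E(G1)| = |E(G2)| = 11, so φ is a bijection on edges as well as vertices. Hence G1 ≅ G2.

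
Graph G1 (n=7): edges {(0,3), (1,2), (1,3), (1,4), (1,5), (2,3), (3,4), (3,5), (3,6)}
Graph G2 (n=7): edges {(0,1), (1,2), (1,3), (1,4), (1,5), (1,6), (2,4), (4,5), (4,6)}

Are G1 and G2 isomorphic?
Yes, isomorphic

The graphs are isomorphic.
One valid mapping φ: V(G1) → V(G2): 0→0, 1→4, 2→2, 3→1, 4→6, 5→5, 6→3

Verify φ preserves adjacency — for each edge of G1, its image is an edge of G2:
  (0,3) → (φ(0),φ(3)) = (0,1) ∈ E(G2) ✓
  (1,2) → (φ(1),φ(2)) = (2,4) ∈ E(G2) ✓
  (1,3) → (φ(1),φ(3)) = (1,4) ∈ E(G2) ✓
  (1,4) → (φ(1),φ(4)) = (4,6) ∈ E(G2) ✓
  (1,5) → (φ(1),φ(5)) = (4,5) ∈ E(G2) ✓
  (2,3) → (φ(2),φ(3)) = (1,2) ∈ E(G2) ✓
  (3,4) → (φ(3),φ(4)) = (1,6) ∈ E(G2) ✓
  (3,5) → (φ(3),φ(5)) = (1,5) ∈ E(G2) ✓
  (3,6) → (φ(3),φ(6)) = (1,3) ∈ E(G2) ✓
All 9 edges of G1 map to edges of G2, and |E(G1)| = |E(G2)| = 9, so φ is a bijection on edges as well as vertices. Hence G1 ≅ G2.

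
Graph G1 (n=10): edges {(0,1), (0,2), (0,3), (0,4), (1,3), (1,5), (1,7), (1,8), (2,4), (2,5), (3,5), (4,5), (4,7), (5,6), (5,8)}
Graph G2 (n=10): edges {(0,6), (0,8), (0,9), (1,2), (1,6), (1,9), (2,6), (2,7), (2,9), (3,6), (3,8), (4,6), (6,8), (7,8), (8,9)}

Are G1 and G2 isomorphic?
Yes, isomorphic

The graphs are isomorphic.
One valid mapping φ: V(G1) → V(G2): 0→9, 1→8, 2→1, 3→0, 4→2, 5→6, 6→4, 7→7, 8→3, 9→5

Verify φ preserves adjacency — for each edge of G1, its image is an edge of G2:
  (0,1) → (φ(0),φ(1)) = (8,9) ∈ E(G2) ✓
  (0,2) → (φ(0),φ(2)) = (1,9) ∈ E(G2) ✓
  (0,3) → (φ(0),φ(3)) = (0,9) ∈ E(G2) ✓
  (0,4) → (φ(0),φ(4)) = (2,9) ∈ E(G2) ✓
  (1,3) → (φ(1),φ(3)) = (0,8) ∈ E(G2) ✓
  (1,5) → (φ(1),φ(5)) = (6,8) ∈ E(G2) ✓
  (1,7) → (φ(1),φ(7)) = (7,8) ∈ E(G2) ✓
  (1,8) → (φ(1),φ(8)) = (3,8) ∈ E(G2) ✓
  (2,4) → (φ(2),φ(4)) = (1,2) ∈ E(G2) ✓
  (2,5) → (φ(2),φ(5)) = (1,6) ∈ E(G2) ✓
  (3,5) → (φ(3),φ(5)) = (0,6) ∈ E(G2) ✓
  (4,5) → (φ(4),φ(5)) = (2,6) ∈ E(G2) ✓
  (4,7) → (φ(4),φ(7)) = (2,7) ∈ E(G2) ✓
  (5,6) → (φ(5),φ(6)) = (4,6) ∈ E(G2) ✓
  (5,8) → (φ(5),φ(8)) = (3,6) ∈ E(G2) ✓
All 15 edges of G1 map to edges of G2, and |E(G1)| = |E(G2)| = 15, so φ is a bijection on edges as well as vertices. Hence G1 ≅ G2.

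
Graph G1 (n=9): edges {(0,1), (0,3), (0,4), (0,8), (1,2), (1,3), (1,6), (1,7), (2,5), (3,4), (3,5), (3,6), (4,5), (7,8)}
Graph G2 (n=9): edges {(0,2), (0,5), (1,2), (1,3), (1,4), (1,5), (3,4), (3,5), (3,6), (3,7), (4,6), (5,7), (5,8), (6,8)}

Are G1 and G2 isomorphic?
Yes, isomorphic

The graphs are isomorphic.
One valid mapping φ: V(G1) → V(G2): 0→1, 1→5, 2→8, 3→3, 4→4, 5→6, 6→7, 7→0, 8→2

Verify φ preserves adjacency — for each edge of G1, its image is an edge of G2:
  (0,1) → (φ(0),φ(1)) = (1,5) ∈ E(G2) ✓
  (0,3) → (φ(0),φ(3)) = (1,3) ∈ E(G2) ✓
  (0,4) → (φ(0),φ(4)) = (1,4) ∈ E(G2) ✓
  (0,8) → (φ(0),φ(8)) = (1,2) ∈ E(G2) ✓
  (1,2) → (φ(1),φ(2)) = (5,8) ∈ E(G2) ✓
  (1,3) → (φ(1),φ(3)) = (3,5) ∈ E(G2) ✓
  (1,6) → (φ(1),φ(6)) = (5,7) ∈ E(G2) ✓
  (1,7) → (φ(1),φ(7)) = (0,5) ∈ E(G2) ✓
  (2,5) → (φ(2),φ(5)) = (6,8) ∈ E(G2) ✓
  (3,4) → (φ(3),φ(4)) = (3,4) ∈ E(G2) ✓
  (3,5) → (φ(3),φ(5)) = (3,6) ∈ E(G2) ✓
  (3,6) → (φ(3),φ(6)) = (3,7) ∈ E(G2) ✓
  (4,5) → (φ(4),φ(5)) = (4,6) ∈ E(G2) ✓
  (7,8) → (φ(7),φ(8)) = (0,2) ∈ E(G2) ✓
All 14 edges of G1 map to edges of G2, and |E(G1)| = |E(G2)| = 14, so φ is a bijection on edges as well as vertices. Hence G1 ≅ G2.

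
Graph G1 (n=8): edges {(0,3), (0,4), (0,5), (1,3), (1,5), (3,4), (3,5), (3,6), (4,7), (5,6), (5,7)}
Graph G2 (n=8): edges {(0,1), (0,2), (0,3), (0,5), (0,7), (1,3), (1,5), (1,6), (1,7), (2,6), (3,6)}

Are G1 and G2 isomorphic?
Yes, isomorphic

The graphs are isomorphic.
One valid mapping φ: V(G1) → V(G2): 0→3, 1→7, 2→4, 3→1, 4→6, 5→0, 6→5, 7→2

Verify φ preserves adjacency — for each edge of G1, its image is an edge of G2:
  (0,3) → (φ(0),φ(3)) = (1,3) ∈ E(G2) ✓
  (0,4) → (φ(0),φ(4)) = (3,6) ∈ E(G2) ✓
  (0,5) → (φ(0),φ(5)) = (0,3) ∈ E(G2) ✓
  (1,3) → (φ(1),φ(3)) = (1,7) ∈ E(G2) ✓
  (1,5) → (φ(1),φ(5)) = (0,7) ∈ E(G2) ✓
  (3,4) → (φ(3),φ(4)) = (1,6) ∈ E(G2) ✓
  (3,5) → (φ(3),φ(5)) = (0,1) ∈ E(G2) ✓
  (3,6) → (φ(3),φ(6)) = (1,5) ∈ E(G2) ✓
  (4,7) → (φ(4),φ(7)) = (2,6) ∈ E(G2) ✓
  (5,6) → (φ(5),φ(6)) = (0,5) ∈ E(G2) ✓
  (5,7) → (φ(5),φ(7)) = (0,2) ∈ E(G2) ✓
All 11 edges of G1 map to edges of G2, and |E(G1)| = |E(G2)| = 11, so φ is a bijection on edges as well as vertices. Hence G1 ≅ G2.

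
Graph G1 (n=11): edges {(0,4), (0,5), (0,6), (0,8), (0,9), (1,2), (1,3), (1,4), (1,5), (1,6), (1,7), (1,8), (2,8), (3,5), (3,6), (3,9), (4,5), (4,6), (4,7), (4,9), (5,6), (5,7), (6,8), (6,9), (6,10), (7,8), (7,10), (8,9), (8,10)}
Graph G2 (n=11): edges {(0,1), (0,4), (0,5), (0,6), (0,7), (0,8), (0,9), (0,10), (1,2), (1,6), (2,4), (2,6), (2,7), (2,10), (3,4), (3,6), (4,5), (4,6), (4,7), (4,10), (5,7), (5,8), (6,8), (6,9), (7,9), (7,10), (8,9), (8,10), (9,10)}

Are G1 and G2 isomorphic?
Yes, isomorphic

The graphs are isomorphic.
One valid mapping φ: V(G1) → V(G2): 0→9, 1→4, 2→3, 3→5, 4→10, 5→7, 6→0, 7→2, 8→6, 9→8, 10→1

Verify φ preserves adjacency — for each edge of G1, its image is an edge of G2:
  (0,4) → (φ(0),φ(4)) = (9,10) ∈ E(G2) ✓
  (0,5) → (φ(0),φ(5)) = (7,9) ∈ E(G2) ✓
  (0,6) → (φ(0),φ(6)) = (0,9) ∈ E(G2) ✓
  (0,8) → (φ(0),φ(8)) = (6,9) ∈ E(G2) ✓
  (0,9) → (φ(0),φ(9)) = (8,9) ∈ E(G2) ✓
  (1,2) → (φ(1),φ(2)) = (3,4) ∈ E(G2) ✓
  (1,3) → (φ(1),φ(3)) = (4,5) ∈ E(G2) ✓
  (1,4) → (φ(1),φ(4)) = (4,10) ∈ E(G2) ✓
  (1,5) → (φ(1),φ(5)) = (4,7) ∈ E(G2) ✓
  (1,6) → (φ(1),φ(6)) = (0,4) ∈ E(G2) ✓
  (1,7) → (φ(1),φ(7)) = (2,4) ∈ E(G2) ✓
  (1,8) → (φ(1),φ(8)) = (4,6) ∈ E(G2) ✓
  (2,8) → (φ(2),φ(8)) = (3,6) ∈ E(G2) ✓
  (3,5) → (φ(3),φ(5)) = (5,7) ∈ E(G2) ✓
  (3,6) → (φ(3),φ(6)) = (0,5) ∈ E(G2) ✓
  (3,9) → (φ(3),φ(9)) = (5,8) ∈ E(G2) ✓
  (4,5) → (φ(4),φ(5)) = (7,10) ∈ E(G2) ✓
  (4,6) → (φ(4),φ(6)) = (0,10) ∈ E(G2) ✓
  (4,7) → (φ(4),φ(7)) = (2,10) ∈ E(G2) ✓
  (4,9) → (φ(4),φ(9)) = (8,10) ∈ E(G2) ✓
  (5,6) → (φ(5),φ(6)) = (0,7) ∈ E(G2) ✓
  (5,7) → (φ(5),φ(7)) = (2,7) ∈ E(G2) ✓
  (6,8) → (φ(6),φ(8)) = (0,6) ∈ E(G2) ✓
  (6,9) → (φ(6),φ(9)) = (0,8) ∈ E(G2) ✓
  (6,10) → (φ(6),φ(10)) = (0,1) ∈ E(G2) ✓
  (7,8) → (φ(7),φ(8)) = (2,6) ∈ E(G2) ✓
  (7,10) → (φ(7),φ(10)) = (1,2) ∈ E(G2) ✓
  (8,9) → (φ(8),φ(9)) = (6,8) ∈ E(G2) ✓
  (8,10) → (φ(8),φ(10)) = (1,6) ∈ E(G2) ✓
All 29 edges of G1 map to edges of G2, and |E(G1)| = |E(G2)| = 29, so φ is a bijection on edges as well as vertices. Hence G1 ≅ G2.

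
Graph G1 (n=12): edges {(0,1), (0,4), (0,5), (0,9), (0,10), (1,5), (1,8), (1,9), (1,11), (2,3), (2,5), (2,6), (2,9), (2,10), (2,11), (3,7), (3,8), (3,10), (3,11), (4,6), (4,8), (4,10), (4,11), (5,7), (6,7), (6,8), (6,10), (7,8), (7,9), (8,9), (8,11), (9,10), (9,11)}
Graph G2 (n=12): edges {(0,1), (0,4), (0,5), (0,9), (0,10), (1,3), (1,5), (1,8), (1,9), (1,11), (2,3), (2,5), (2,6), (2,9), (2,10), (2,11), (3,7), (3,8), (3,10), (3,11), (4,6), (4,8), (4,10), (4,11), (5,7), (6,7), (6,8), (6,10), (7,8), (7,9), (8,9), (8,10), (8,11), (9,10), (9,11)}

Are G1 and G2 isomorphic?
No, not isomorphic

The graphs are NOT isomorphic.

Counting edges: G1 has 33 edge(s); G2 has 35 edge(s).
Edge count is an isomorphism invariant (a bijection on vertices induces a bijection on edges), so differing edge counts rule out isomorphism.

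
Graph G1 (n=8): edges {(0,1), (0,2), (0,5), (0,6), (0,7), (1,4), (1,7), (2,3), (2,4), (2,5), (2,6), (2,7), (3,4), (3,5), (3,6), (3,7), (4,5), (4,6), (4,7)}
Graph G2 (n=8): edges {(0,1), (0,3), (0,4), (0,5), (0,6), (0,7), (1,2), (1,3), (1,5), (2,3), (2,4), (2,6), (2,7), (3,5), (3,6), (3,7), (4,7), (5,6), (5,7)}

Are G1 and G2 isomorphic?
Yes, isomorphic

The graphs are isomorphic.
One valid mapping φ: V(G1) → V(G2): 0→2, 1→4, 2→3, 3→5, 4→0, 5→1, 6→6, 7→7

Verify φ preserves adjacency — for each edge of G1, its image is an edge of G2:
  (0,1) → (φ(0),φ(1)) = (2,4) ∈ E(G2) ✓
  (0,2) → (φ(0),φ(2)) = (2,3) ∈ E(G2) ✓
  (0,5) → (φ(0),φ(5)) = (1,2) ∈ E(G2) ✓
  (0,6) → (φ(0),φ(6)) = (2,6) ∈ E(G2) ✓
  (0,7) → (φ(0),φ(7)) = (2,7) ∈ E(G2) ✓
  (1,4) → (φ(1),φ(4)) = (0,4) ∈ E(G2) ✓
  (1,7) → (φ(1),φ(7)) = (4,7) ∈ E(G2) ✓
  (2,3) → (φ(2),φ(3)) = (3,5) ∈ E(G2) ✓
  (2,4) → (φ(2),φ(4)) = (0,3) ∈ E(G2) ✓
  (2,5) → (φ(2),φ(5)) = (1,3) ∈ E(G2) ✓
  (2,6) → (φ(2),φ(6)) = (3,6) ∈ E(G2) ✓
  (2,7) → (φ(2),φ(7)) = (3,7) ∈ E(G2) ✓
  (3,4) → (φ(3),φ(4)) = (0,5) ∈ E(G2) ✓
  (3,5) → (φ(3),φ(5)) = (1,5) ∈ E(G2) ✓
  (3,6) → (φ(3),φ(6)) = (5,6) ∈ E(G2) ✓
  (3,7) → (φ(3),φ(7)) = (5,7) ∈ E(G2) ✓
  (4,5) → (φ(4),φ(5)) = (0,1) ∈ E(G2) ✓
  (4,6) → (φ(4),φ(6)) = (0,6) ∈ E(G2) ✓
  (4,7) → (φ(4),φ(7)) = (0,7) ∈ E(G2) ✓
All 19 edges of G1 map to edges of G2, and |E(G1)| = |E(G2)| = 19, so φ is a bijection on edges as well as vertices. Hence G1 ≅ G2.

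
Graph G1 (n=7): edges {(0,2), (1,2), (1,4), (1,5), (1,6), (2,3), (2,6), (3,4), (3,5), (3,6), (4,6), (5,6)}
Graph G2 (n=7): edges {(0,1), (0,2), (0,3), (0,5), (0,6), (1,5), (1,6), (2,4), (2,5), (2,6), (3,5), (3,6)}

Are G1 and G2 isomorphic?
Yes, isomorphic

The graphs are isomorphic.
One valid mapping φ: V(G1) → V(G2): 0→4, 1→6, 2→2, 3→5, 4→1, 5→3, 6→0

Verify φ preserves adjacency — for each edge of G1, its image is an edge of G2:
  (0,2) → (φ(0),φ(2)) = (2,4) ∈ E(G2) ✓
  (1,2) → (φ(1),φ(2)) = (2,6) ∈ E(G2) ✓
  (1,4) → (φ(1),φ(4)) = (1,6) ∈ E(G2) ✓
  (1,5) → (φ(1),φ(5)) = (3,6) ∈ E(G2) ✓
  (1,6) → (φ(1),φ(6)) = (0,6) ∈ E(G2) ✓
  (2,3) → (φ(2),φ(3)) = (2,5) ∈ E(G2) ✓
  (2,6) → (φ(2),φ(6)) = (0,2) ∈ E(G2) ✓
  (3,4) → (φ(3),φ(4)) = (1,5) ∈ E(G2) ✓
  (3,5) → (φ(3),φ(5)) = (3,5) ∈ E(G2) ✓
  (3,6) → (φ(3),φ(6)) = (0,5) ∈ E(G2) ✓
  (4,6) → (φ(4),φ(6)) = (0,1) ∈ E(G2) ✓
  (5,6) → (φ(5),φ(6)) = (0,3) ∈ E(G2) ✓
All 12 edges of G1 map to edges of G2, and |E(G1)| = |E(G2)| = 12, so φ is a bijection on edges as well as vertices. Hence G1 ≅ G2.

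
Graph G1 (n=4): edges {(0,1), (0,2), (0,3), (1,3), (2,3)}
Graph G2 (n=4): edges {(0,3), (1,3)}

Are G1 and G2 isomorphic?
No, not isomorphic

The graphs are NOT isomorphic.

Degrees in G1: deg(0)=3, deg(1)=2, deg(2)=2, deg(3)=3.
Sorted degree sequence of G1: [3, 3, 2, 2].
Degrees in G2: deg(0)=1, deg(1)=1, deg(2)=0, deg(3)=2.
Sorted degree sequence of G2: [2, 1, 1, 0].
The (sorted) degree sequence is an isomorphism invariant, so since G1 and G2 have different degree sequences they cannot be isomorphic.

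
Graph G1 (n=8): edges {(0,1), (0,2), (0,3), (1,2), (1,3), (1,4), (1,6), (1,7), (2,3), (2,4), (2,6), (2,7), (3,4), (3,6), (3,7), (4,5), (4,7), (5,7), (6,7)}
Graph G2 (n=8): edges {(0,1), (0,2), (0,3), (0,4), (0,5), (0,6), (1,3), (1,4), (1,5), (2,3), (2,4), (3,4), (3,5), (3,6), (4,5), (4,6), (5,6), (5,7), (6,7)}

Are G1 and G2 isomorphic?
Yes, isomorphic

The graphs are isomorphic.
One valid mapping φ: V(G1) → V(G2): 0→2, 1→4, 2→0, 3→3, 4→6, 5→7, 6→1, 7→5

Verify φ preserves adjacency — for each edge of G1, its image is an edge of G2:
  (0,1) → (φ(0),φ(1)) = (2,4) ∈ E(G2) ✓
  (0,2) → (φ(0),φ(2)) = (0,2) ∈ E(G2) ✓
  (0,3) → (φ(0),φ(3)) = (2,3) ∈ E(G2) ✓
  (1,2) → (φ(1),φ(2)) = (0,4) ∈ E(G2) ✓
  (1,3) → (φ(1),φ(3)) = (3,4) ∈ E(G2) ✓
  (1,4) → (φ(1),φ(4)) = (4,6) ∈ E(G2) ✓
  (1,6) → (φ(1),φ(6)) = (1,4) ∈ E(G2) ✓
  (1,7) → (φ(1),φ(7)) = (4,5) ∈ E(G2) ✓
  (2,3) → (φ(2),φ(3)) = (0,3) ∈ E(G2) ✓
  (2,4) → (φ(2),φ(4)) = (0,6) ∈ E(G2) ✓
  (2,6) → (φ(2),φ(6)) = (0,1) ∈ E(G2) ✓
  (2,7) → (φ(2),φ(7)) = (0,5) ∈ E(G2) ✓
  (3,4) → (φ(3),φ(4)) = (3,6) ∈ E(G2) ✓
  (3,6) → (φ(3),φ(6)) = (1,3) ∈ E(G2) ✓
  (3,7) → (φ(3),φ(7)) = (3,5) ∈ E(G2) ✓
  (4,5) → (φ(4),φ(5)) = (6,7) ∈ E(G2) ✓
  (4,7) → (φ(4),φ(7)) = (5,6) ∈ E(G2) ✓
  (5,7) → (φ(5),φ(7)) = (5,7) ∈ E(G2) ✓
  (6,7) → (φ(6),φ(7)) = (1,5) ∈ E(G2) ✓
All 19 edges of G1 map to edges of G2, and |E(G1)| = |E(G2)| = 19, so φ is a bijection on edges as well as vertices. Hence G1 ≅ G2.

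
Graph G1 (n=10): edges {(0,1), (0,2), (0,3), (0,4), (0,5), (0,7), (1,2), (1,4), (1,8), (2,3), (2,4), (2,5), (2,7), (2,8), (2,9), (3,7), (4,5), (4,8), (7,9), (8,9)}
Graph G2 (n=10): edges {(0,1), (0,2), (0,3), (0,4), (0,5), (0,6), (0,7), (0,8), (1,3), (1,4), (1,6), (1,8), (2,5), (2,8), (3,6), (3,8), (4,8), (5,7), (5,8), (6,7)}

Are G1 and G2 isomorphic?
Yes, isomorphic

The graphs are isomorphic.
One valid mapping φ: V(G1) → V(G2): 0→8, 1→3, 2→0, 3→2, 4→1, 5→4, 6→9, 7→5, 8→6, 9→7

Verify φ preserves adjacency — for each edge of G1, its image is an edge of G2:
  (0,1) → (φ(0),φ(1)) = (3,8) ∈ E(G2) ✓
  (0,2) → (φ(0),φ(2)) = (0,8) ∈ E(G2) ✓
  (0,3) → (φ(0),φ(3)) = (2,8) ∈ E(G2) ✓
  (0,4) → (φ(0),φ(4)) = (1,8) ∈ E(G2) ✓
  (0,5) → (φ(0),φ(5)) = (4,8) ∈ E(G2) ✓
  (0,7) → (φ(0),φ(7)) = (5,8) ∈ E(G2) ✓
  (1,2) → (φ(1),φ(2)) = (0,3) ∈ E(G2) ✓
  (1,4) → (φ(1),φ(4)) = (1,3) ∈ E(G2) ✓
  (1,8) → (φ(1),φ(8)) = (3,6) ∈ E(G2) ✓
  (2,3) → (φ(2),φ(3)) = (0,2) ∈ E(G2) ✓
  (2,4) → (φ(2),φ(4)) = (0,1) ∈ E(G2) ✓
  (2,5) → (φ(2),φ(5)) = (0,4) ∈ E(G2) ✓
  (2,7) → (φ(2),φ(7)) = (0,5) ∈ E(G2) ✓
  (2,8) → (φ(2),φ(8)) = (0,6) ∈ E(G2) ✓
  (2,9) → (φ(2),φ(9)) = (0,7) ∈ E(G2) ✓
  (3,7) → (φ(3),φ(7)) = (2,5) ∈ E(G2) ✓
  (4,5) → (φ(4),φ(5)) = (1,4) ∈ E(G2) ✓
  (4,8) → (φ(4),φ(8)) = (1,6) ∈ E(G2) ✓
  (7,9) → (φ(7),φ(9)) = (5,7) ∈ E(G2) ✓
  (8,9) → (φ(8),φ(9)) = (6,7) ∈ E(G2) ✓
All 20 edges of G1 map to edges of G2, and |E(G1)| = |E(G2)| = 20, so φ is a bijection on edges as well as vertices. Hence G1 ≅ G2.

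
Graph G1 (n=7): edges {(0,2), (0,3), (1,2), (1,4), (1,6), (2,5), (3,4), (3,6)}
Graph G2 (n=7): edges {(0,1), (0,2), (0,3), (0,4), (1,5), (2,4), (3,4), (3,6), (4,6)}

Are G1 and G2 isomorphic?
No, not isomorphic

The graphs are NOT isomorphic.

Degrees in G1: deg(0)=2, deg(1)=3, deg(2)=3, deg(3)=3, deg(4)=2, deg(5)=1, deg(6)=2.
Sorted degree sequence of G1: [3, 3, 3, 2, 2, 2, 1].
Degrees in G2: deg(0)=4, deg(1)=2, deg(2)=2, deg(3)=3, deg(4)=4, deg(5)=1, deg(6)=2.
Sorted degree sequence of G2: [4, 4, 3, 2, 2, 2, 1].
The (sorted) degree sequence is an isomorphism invariant, so since G1 and G2 have different degree sequences they cannot be isomorphic.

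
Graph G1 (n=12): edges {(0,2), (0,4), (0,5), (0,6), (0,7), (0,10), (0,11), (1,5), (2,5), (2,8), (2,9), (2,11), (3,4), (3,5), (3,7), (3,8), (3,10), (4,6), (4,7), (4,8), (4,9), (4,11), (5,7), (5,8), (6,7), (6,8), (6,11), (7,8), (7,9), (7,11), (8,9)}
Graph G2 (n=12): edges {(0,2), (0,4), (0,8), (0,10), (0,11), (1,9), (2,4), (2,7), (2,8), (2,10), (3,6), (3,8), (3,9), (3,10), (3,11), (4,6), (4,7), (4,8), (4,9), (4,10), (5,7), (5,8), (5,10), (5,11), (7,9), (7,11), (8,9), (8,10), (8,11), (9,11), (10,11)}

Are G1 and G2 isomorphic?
Yes, isomorphic

The graphs are isomorphic.
One valid mapping φ: V(G1) → V(G2): 0→4, 1→1, 2→7, 3→3, 4→10, 5→9, 6→0, 7→8, 8→11, 9→5, 10→6, 11→2

Verify φ preserves adjacency — for each edge of G1, its image is an edge of G2:
  (0,2) → (φ(0),φ(2)) = (4,7) ∈ E(G2) ✓
  (0,4) → (φ(0),φ(4)) = (4,10) ∈ E(G2) ✓
  (0,5) → (φ(0),φ(5)) = (4,9) ∈ E(G2) ✓
  (0,6) → (φ(0),φ(6)) = (0,4) ∈ E(G2) ✓
  (0,7) → (φ(0),φ(7)) = (4,8) ∈ E(G2) ✓
  (0,10) → (φ(0),φ(10)) = (4,6) ∈ E(G2) ✓
  (0,11) → (φ(0),φ(11)) = (2,4) ∈ E(G2) ✓
  (1,5) → (φ(1),φ(5)) = (1,9) ∈ E(G2) ✓
  (2,5) → (φ(2),φ(5)) = (7,9) ∈ E(G2) ✓
  (2,8) → (φ(2),φ(8)) = (7,11) ∈ E(G2) ✓
  (2,9) → (φ(2),φ(9)) = (5,7) ∈ E(G2) ✓
  (2,11) → (φ(2),φ(11)) = (2,7) ∈ E(G2) ✓
  (3,4) → (φ(3),φ(4)) = (3,10) ∈ E(G2) ✓
  (3,5) → (φ(3),φ(5)) = (3,9) ∈ E(G2) ✓
  (3,7) → (φ(3),φ(7)) = (3,8) ∈ E(G2) ✓
  (3,8) → (φ(3),φ(8)) = (3,11) ∈ E(G2) ✓
  (3,10) → (φ(3),φ(10)) = (3,6) ∈ E(G2) ✓
  (4,6) → (φ(4),φ(6)) = (0,10) ∈ E(G2) ✓
  (4,7) → (φ(4),φ(7)) = (8,10) ∈ E(G2) ✓
  (4,8) → (φ(4),φ(8)) = (10,11) ∈ E(G2) ✓
  (4,9) → (φ(4),φ(9)) = (5,10) ∈ E(G2) ✓
  (4,11) → (φ(4),φ(11)) = (2,10) ∈ E(G2) ✓
  (5,7) → (φ(5),φ(7)) = (8,9) ∈ E(G2) ✓
  (5,8) → (φ(5),φ(8)) = (9,11) ∈ E(G2) ✓
  (6,7) → (φ(6),φ(7)) = (0,8) ∈ E(G2) ✓
  (6,8) → (φ(6),φ(8)) = (0,11) ∈ E(G2) ✓
  (6,11) → (φ(6),φ(11)) = (0,2) ∈ E(G2) ✓
  (7,8) → (φ(7),φ(8)) = (8,11) ∈ E(G2) ✓
  (7,9) → (φ(7),φ(9)) = (5,8) ∈ E(G2) ✓
  (7,11) → (φ(7),φ(11)) = (2,8) ∈ E(G2) ✓
  (8,9) → (φ(8),φ(9)) = (5,11) ∈ E(G2) ✓
All 31 edges of G1 map to edges of G2, and |E(G1)| = |E(G2)| = 31, so φ is a bijection on edges as well as vertices. Hence G1 ≅ G2.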